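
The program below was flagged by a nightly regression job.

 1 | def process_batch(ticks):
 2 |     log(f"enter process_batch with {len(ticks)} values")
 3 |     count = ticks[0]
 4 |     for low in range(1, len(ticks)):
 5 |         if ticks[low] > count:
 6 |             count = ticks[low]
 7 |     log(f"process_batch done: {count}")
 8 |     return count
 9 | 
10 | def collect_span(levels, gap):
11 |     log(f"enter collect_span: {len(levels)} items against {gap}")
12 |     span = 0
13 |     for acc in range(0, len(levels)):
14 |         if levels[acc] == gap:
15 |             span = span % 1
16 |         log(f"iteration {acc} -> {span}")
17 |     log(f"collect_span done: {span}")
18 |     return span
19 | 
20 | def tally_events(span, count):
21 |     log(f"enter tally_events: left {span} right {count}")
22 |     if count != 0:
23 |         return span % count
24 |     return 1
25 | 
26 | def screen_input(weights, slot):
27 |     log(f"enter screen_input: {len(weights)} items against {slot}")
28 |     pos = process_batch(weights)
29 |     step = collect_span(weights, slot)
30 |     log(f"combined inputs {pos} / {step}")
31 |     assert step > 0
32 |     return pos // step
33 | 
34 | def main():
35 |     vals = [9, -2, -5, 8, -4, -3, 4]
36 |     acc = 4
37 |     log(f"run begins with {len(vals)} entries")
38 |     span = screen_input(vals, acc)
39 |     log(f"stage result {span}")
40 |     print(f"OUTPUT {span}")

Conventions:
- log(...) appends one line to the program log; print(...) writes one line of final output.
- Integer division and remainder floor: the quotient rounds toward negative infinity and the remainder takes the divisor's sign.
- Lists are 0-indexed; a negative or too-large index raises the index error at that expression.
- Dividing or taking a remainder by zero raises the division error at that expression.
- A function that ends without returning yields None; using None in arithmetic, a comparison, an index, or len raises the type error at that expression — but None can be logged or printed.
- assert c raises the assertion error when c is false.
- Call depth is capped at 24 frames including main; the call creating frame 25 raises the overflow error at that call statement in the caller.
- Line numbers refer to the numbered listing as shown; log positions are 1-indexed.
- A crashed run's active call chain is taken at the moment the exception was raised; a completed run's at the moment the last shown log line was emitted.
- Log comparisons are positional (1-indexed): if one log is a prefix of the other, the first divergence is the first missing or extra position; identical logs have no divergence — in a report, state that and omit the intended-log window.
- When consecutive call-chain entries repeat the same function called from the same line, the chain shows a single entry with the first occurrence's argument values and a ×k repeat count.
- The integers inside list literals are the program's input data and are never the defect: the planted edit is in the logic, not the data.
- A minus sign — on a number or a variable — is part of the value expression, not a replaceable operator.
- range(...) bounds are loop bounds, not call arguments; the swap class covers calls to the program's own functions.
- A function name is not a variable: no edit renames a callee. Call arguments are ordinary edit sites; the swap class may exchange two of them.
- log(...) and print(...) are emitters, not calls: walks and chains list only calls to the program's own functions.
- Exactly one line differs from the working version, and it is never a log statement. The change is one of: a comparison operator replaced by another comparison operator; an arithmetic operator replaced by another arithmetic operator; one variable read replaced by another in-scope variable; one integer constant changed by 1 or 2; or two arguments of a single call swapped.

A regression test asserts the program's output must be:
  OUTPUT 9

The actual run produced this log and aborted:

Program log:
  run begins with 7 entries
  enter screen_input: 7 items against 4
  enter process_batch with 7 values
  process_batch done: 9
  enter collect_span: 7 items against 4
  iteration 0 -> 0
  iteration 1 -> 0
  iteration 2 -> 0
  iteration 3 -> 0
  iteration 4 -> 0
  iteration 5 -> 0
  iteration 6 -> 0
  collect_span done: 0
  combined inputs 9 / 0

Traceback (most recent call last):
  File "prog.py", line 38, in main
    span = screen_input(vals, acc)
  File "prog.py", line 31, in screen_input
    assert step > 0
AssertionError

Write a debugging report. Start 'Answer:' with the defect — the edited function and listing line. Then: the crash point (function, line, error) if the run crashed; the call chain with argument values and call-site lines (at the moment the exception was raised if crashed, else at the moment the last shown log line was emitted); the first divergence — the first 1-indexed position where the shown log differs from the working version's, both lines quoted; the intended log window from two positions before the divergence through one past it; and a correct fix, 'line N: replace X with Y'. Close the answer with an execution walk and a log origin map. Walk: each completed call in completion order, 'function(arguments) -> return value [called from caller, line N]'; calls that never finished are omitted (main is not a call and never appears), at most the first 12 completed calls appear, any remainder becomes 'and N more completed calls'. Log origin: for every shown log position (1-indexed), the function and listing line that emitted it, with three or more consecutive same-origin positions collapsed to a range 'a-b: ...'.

Answer: the defect is in collect_span at line 15.
Core observation: Position 12 is the first bad log line: 'iteration 6 -> 0' should read 'iteration 6 -> 1'.
Crash: screen_input, line 31, AssertionError.
Call chain: main -> screen_input([9, -2, -5, 8, -4, -3, 4], 4) (called at line 38).
First divergence: position 12 — shown 'iteration 6 -> 0', intended 'iteration 6 -> 1'.
Intended log window:
  10: iteration 4 -> 0
  11: iteration 5 -> 0
  12: iteration 6 -> 1
  13: collect_span done: 1
Execution walk:
  process_batch([9, -2, -5, 8, -4, -3, 4]) -> 9  [called from screen_input, line 28]
  collect_span([9, -2, -5, 8, -4, -3, 4], 4) -> 0  [called from screen_input, line 29]
Log origins:
  1: logged in main at line 37
  2: logged in screen_input at line 27
  3: logged in process_batch at line 2
  4: logged in process_batch at line 7
  5: logged in collect_span at line 11
  6-12: logged in collect_span at line 16
  13: logged in collect_span at line 17
  14: logged in screen_input at line 30
A correct fix: line 15: replace `%` with `+`.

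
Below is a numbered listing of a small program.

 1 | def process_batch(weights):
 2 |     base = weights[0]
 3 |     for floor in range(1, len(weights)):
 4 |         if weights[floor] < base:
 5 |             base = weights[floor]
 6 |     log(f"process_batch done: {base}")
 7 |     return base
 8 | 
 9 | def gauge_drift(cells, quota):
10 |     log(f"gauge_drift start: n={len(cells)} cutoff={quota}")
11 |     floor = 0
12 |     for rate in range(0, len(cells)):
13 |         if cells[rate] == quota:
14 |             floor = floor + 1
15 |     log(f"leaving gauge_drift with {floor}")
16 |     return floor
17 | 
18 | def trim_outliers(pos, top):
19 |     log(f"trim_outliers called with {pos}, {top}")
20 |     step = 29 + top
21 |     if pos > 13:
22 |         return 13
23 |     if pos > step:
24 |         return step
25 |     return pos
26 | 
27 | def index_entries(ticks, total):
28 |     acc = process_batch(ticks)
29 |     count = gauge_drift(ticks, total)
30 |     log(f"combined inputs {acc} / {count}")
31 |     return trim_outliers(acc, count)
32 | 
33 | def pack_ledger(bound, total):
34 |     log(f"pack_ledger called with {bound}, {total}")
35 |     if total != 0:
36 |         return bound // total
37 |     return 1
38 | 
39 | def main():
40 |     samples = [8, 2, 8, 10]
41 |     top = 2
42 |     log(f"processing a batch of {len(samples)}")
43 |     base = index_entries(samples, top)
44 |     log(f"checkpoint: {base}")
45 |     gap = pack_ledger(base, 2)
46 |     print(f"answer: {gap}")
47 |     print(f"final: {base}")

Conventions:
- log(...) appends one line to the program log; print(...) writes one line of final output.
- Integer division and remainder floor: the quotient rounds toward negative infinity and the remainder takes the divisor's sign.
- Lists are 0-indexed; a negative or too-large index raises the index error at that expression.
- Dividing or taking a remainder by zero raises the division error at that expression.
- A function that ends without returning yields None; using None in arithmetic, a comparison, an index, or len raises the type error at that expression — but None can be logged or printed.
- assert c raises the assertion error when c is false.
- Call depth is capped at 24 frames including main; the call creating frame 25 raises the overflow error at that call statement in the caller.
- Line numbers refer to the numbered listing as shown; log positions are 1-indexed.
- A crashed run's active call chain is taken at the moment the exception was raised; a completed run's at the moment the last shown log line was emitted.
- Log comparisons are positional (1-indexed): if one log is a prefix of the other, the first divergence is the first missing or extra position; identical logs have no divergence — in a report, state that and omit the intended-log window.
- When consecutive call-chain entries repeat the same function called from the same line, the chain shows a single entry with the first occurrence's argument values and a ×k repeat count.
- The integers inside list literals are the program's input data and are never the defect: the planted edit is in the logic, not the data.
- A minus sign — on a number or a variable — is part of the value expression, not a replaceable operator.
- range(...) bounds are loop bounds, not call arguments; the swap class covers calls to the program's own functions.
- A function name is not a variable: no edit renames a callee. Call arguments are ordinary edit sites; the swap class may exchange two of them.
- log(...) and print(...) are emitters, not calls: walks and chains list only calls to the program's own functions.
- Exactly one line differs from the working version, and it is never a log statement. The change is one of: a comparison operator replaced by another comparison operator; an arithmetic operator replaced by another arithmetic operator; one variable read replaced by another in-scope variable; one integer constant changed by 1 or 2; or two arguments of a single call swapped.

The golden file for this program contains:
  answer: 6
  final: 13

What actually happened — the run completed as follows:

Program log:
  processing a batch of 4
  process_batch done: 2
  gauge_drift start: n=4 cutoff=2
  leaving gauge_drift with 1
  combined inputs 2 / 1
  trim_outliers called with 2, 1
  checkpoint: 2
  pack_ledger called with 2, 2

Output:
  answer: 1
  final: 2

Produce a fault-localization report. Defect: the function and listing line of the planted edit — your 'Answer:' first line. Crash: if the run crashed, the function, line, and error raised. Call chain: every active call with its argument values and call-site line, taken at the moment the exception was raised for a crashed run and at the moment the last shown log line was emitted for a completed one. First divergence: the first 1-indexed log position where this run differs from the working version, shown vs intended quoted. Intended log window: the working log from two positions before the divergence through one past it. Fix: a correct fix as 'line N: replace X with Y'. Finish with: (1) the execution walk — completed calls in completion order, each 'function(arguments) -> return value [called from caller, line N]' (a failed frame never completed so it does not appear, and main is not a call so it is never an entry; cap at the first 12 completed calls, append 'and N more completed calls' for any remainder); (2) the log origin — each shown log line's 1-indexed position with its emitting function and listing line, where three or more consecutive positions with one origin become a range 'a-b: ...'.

Answer: the defect is in trim_outliers at line 21.
Key observation: Everything matches until log position 7, which reads 'checkpoint: 2' in place of 'checkpoint: 13'.
Call chain: main -> pack_ledger(2, 2) (called at line 45).
First divergence: at position 7 the run shows 'checkpoint: 2' where the working version logs 'checkpoint: 13'.
Intended log window:
  5: combined inputs 2 / 1
  6: trim_outliers called with 2, 1
  7: checkpoint: 13
  8: pack_ledger called with 13, 2
Execution walk:
  process_batch([8, 2, 8, 10]) -> 2  [called from index_entries, line 28]
  gauge_drift([8, 2, 8, 10], 2) -> 1  [called from index_entries, line 29]
  trim_outliers(2, 1) -> 2  [called from index_entries, line 31]
  index_entries([8, 2, 8, 10], 2) -> 2  [called from main, line 43]
  pack_ledger(2, 2) -> 1  [called from main, line 45]
Log origin:
  1: emitted by main (line 42)
  2: emitted by process_batch (line 6)
  3: emitted by gauge_drift (line 10)
  4: emitted by gauge_drift (line 15)
  5: emitted by index_entries (line 30)
  6: emitted by trim_outliers (line 19)
  7: emitted by main (line 44)
  8: emitted by pack_ledger (line 34)
A correct fix: line 21: replace `>` with `<`.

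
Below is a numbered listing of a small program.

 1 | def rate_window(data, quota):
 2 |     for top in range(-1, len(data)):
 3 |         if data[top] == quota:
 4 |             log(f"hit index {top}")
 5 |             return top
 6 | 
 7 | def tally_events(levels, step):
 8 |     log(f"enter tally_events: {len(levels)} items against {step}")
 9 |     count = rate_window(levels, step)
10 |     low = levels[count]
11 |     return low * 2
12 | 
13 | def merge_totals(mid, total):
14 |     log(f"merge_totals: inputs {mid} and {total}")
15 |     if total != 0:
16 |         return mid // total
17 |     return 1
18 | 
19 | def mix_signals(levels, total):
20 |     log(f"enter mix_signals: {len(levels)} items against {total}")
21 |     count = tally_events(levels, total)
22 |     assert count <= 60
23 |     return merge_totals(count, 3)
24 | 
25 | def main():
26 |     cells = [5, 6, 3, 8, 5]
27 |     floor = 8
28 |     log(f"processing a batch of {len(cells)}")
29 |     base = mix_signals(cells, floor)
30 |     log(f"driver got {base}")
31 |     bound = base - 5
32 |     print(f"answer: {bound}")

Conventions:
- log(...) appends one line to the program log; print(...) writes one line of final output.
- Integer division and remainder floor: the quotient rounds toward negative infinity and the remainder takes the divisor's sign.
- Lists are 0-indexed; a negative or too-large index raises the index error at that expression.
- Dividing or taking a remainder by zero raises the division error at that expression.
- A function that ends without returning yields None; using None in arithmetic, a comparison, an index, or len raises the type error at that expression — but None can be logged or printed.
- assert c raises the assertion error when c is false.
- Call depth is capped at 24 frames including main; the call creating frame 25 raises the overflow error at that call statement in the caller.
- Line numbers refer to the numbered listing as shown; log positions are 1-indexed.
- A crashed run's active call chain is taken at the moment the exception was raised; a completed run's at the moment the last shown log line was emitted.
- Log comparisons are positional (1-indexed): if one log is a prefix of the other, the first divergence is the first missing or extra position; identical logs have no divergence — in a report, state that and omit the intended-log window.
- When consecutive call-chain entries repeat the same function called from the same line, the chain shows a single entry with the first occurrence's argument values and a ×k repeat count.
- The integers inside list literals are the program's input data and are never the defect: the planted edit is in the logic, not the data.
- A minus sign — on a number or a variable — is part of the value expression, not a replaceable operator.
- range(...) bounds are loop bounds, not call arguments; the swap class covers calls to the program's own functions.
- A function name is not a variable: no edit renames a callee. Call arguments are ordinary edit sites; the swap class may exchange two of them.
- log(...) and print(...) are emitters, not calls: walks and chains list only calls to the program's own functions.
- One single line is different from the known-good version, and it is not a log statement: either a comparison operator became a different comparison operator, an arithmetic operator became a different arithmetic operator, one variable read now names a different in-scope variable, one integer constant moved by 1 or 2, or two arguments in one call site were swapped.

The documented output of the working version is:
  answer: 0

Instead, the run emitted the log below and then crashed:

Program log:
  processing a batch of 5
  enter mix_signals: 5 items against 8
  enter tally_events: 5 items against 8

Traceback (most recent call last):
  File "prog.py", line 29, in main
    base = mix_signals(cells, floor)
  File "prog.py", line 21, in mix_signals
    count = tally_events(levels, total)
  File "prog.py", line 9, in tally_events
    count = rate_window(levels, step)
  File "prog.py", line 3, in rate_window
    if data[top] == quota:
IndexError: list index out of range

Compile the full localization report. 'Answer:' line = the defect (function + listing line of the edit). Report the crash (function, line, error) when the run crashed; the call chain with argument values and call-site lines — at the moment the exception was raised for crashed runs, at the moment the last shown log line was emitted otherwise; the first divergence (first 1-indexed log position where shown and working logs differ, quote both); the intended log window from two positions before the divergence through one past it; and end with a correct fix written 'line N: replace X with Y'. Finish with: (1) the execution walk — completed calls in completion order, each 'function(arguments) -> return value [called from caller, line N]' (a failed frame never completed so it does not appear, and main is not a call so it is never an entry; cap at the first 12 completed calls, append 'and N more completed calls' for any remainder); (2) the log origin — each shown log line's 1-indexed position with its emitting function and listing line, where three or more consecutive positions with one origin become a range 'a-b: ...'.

Answer: the defect is in rate_window at line 2.
Core observation: The log ends early — 3 lines, where the working version next logs 'hit index 3'.
Crash: rate_window, line 3, IndexError.
Call chain: main -> mix_signals([5, 6, 3, 8, 5], 8) (called at line 29) -> tally_events([5, 6, 3, 8, 5], 8) (called at line 21) -> rate_window([5, 6, 3, 8, 5], 8) (called at line 9).
First divergence: position 4 (shown log ended at 3 lines; the working version continues: 'hit index 3').
Intended log window:
  2: enter mix_signals: 5 items against 8
  3: enter tally_events: 5 items against 8
  4: hit index 3
  5: merge_totals: inputs 16 and 3
Execution walk:
  (no call completed)
Log origins:
  1: emitted by main (line 28)
  2: emitted by mix_signals (line 20)
  3: emitted by tally_events (line 8)
A correct fix: line 2: replace `-1` with `0`.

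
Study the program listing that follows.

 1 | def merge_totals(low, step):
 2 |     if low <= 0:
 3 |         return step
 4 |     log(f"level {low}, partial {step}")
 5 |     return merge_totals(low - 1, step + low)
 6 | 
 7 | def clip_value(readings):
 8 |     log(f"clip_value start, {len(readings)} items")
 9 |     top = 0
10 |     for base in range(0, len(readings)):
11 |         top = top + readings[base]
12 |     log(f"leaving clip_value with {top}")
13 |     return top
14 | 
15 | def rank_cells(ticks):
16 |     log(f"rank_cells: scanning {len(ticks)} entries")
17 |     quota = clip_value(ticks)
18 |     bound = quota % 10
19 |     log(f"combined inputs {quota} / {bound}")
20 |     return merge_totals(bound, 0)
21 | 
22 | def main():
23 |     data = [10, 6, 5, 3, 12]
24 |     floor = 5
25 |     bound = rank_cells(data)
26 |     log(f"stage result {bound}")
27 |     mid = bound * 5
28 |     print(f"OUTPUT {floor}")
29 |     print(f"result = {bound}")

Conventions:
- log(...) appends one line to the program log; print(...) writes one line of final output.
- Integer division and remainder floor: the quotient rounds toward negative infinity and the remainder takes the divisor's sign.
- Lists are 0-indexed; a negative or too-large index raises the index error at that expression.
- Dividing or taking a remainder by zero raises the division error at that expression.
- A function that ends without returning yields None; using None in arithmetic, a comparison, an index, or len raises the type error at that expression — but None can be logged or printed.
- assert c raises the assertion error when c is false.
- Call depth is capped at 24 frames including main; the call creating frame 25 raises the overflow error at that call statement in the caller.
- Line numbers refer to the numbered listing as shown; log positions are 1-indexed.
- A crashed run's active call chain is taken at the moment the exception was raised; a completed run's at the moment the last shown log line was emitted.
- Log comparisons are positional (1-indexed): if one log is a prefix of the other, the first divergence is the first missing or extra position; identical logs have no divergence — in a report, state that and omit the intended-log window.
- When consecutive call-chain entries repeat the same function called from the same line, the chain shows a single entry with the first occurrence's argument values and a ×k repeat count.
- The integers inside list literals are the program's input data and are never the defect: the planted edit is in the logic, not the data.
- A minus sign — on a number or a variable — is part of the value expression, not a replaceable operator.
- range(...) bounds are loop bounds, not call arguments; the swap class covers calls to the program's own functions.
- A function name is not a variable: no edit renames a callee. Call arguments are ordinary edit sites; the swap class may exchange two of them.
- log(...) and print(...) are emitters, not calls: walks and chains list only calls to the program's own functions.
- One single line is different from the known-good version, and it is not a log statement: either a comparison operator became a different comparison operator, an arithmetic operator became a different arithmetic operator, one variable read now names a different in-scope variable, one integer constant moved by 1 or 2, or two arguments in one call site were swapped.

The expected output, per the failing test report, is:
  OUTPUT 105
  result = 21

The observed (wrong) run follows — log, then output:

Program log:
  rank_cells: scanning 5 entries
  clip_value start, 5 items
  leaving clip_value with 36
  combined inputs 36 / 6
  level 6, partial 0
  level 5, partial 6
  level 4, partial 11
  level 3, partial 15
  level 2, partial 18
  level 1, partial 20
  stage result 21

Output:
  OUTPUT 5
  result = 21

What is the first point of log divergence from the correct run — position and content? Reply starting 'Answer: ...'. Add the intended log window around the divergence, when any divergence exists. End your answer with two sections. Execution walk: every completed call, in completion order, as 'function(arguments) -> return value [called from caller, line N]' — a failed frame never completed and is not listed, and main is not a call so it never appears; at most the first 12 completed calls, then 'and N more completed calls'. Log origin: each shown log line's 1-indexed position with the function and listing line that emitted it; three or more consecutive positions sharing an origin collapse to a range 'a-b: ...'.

Answer: there is none — every log position agrees.
Execution walk:
  clip_value([10, 6, 5, 3, 12]) -> 36  [called from rank_cells, line 17]
  merge_totals(0, 21) -> 21  [called from merge_totals, line 5]
  merge_totals(1, 20) -> 21  [called from merge_totals, line 5]
  merge_totals(2, 18) -> 21  [called from merge_totals, line 5]
  merge_totals(3, 15) -> 21  [called from merge_totals, line 5]
  merge_totals(4, 11) -> 21  [called from merge_totals, line 5]
  merge_totals(5, 6) -> 21  [called from merge_totals, line 5]
  merge_totals(6, 0) -> 21  [called from rank_cells, line 20]
  rank_cells([10, 6, 5, 3, 12]) -> 21  [called from main, line 25]
Origin of each log line:
  1: from rank_cells, line 16
  2: from clip_value, line 8
  3: from clip_value, line 12
  4: from rank_cells, line 19
  5-10: from merge_totals, line 4
  11: from main, line 26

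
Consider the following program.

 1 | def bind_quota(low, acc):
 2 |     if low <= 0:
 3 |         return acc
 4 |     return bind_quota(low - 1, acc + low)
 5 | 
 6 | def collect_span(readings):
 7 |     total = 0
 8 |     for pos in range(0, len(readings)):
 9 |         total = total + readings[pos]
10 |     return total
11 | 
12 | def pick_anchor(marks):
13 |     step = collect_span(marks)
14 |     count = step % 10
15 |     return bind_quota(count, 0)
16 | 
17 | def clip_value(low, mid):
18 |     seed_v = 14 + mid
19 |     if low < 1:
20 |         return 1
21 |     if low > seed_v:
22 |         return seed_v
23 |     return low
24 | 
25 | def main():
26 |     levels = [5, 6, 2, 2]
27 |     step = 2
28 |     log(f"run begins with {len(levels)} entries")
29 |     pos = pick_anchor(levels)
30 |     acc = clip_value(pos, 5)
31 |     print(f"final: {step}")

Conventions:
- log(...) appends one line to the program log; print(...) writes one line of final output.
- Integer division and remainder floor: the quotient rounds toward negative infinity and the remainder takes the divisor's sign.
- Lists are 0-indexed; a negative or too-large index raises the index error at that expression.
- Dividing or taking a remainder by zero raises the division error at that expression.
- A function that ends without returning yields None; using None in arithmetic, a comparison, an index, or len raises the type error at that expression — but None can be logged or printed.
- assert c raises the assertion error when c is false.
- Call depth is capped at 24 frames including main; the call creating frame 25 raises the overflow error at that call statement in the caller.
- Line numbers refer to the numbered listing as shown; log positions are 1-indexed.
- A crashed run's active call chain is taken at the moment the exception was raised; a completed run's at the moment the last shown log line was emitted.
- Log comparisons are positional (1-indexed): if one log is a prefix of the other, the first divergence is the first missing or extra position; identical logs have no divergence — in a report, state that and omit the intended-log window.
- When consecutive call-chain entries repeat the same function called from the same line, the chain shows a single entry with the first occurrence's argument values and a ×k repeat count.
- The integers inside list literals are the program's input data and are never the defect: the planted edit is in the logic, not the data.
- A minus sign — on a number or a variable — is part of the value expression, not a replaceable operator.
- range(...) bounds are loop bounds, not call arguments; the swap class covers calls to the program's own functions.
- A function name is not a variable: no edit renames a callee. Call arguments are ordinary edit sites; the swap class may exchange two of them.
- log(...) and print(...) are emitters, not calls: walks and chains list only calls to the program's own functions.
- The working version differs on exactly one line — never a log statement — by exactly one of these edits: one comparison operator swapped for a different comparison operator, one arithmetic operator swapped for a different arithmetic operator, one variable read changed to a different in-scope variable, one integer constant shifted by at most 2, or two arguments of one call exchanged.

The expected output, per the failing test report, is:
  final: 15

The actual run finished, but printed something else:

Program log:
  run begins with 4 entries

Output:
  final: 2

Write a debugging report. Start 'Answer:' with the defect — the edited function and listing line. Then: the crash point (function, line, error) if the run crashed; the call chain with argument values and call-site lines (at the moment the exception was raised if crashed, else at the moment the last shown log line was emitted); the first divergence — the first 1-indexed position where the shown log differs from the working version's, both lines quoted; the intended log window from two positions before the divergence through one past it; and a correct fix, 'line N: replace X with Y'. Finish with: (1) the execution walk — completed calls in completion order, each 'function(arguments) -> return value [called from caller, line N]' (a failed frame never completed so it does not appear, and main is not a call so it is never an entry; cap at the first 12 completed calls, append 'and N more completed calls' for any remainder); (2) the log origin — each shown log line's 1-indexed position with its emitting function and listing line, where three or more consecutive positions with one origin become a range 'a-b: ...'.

Answer: the defect is in main at line 31.
Key observation: Nothing in the log betrays the bug — only the output does.
Call chain: main.
First divergence: none (the log streams are identical).
Execution walk:
  collect_span([5, 6, 2, 2]) -> 15  [called from pick_anchor, line 13]
  bind_quota(0, 15) -> 15  [called from bind_quota, line 4]
  bind_quota(1, 14) -> 15  [called from bind_quota, line 4]
  bind_quota(2, 12) -> 15  [called from bind_quota, line 4]
  bind_quota(3, 9) -> 15  [called from bind_quota, line 4]
  bind_quota(4, 5) -> 15  [called from bind_quota, line 4]
  bind_quota(5, 0) -> 15  [called from pick_anchor, line 15]
  pick_anchor([5, 6, 2, 2]) -> 15  [called from main, line 29]
  clip_value(15, 5) -> 15  [called from main, line 30]
Log origins:
  1: from main, line 28
A correct fix: line 31: replace `step` with `acc`.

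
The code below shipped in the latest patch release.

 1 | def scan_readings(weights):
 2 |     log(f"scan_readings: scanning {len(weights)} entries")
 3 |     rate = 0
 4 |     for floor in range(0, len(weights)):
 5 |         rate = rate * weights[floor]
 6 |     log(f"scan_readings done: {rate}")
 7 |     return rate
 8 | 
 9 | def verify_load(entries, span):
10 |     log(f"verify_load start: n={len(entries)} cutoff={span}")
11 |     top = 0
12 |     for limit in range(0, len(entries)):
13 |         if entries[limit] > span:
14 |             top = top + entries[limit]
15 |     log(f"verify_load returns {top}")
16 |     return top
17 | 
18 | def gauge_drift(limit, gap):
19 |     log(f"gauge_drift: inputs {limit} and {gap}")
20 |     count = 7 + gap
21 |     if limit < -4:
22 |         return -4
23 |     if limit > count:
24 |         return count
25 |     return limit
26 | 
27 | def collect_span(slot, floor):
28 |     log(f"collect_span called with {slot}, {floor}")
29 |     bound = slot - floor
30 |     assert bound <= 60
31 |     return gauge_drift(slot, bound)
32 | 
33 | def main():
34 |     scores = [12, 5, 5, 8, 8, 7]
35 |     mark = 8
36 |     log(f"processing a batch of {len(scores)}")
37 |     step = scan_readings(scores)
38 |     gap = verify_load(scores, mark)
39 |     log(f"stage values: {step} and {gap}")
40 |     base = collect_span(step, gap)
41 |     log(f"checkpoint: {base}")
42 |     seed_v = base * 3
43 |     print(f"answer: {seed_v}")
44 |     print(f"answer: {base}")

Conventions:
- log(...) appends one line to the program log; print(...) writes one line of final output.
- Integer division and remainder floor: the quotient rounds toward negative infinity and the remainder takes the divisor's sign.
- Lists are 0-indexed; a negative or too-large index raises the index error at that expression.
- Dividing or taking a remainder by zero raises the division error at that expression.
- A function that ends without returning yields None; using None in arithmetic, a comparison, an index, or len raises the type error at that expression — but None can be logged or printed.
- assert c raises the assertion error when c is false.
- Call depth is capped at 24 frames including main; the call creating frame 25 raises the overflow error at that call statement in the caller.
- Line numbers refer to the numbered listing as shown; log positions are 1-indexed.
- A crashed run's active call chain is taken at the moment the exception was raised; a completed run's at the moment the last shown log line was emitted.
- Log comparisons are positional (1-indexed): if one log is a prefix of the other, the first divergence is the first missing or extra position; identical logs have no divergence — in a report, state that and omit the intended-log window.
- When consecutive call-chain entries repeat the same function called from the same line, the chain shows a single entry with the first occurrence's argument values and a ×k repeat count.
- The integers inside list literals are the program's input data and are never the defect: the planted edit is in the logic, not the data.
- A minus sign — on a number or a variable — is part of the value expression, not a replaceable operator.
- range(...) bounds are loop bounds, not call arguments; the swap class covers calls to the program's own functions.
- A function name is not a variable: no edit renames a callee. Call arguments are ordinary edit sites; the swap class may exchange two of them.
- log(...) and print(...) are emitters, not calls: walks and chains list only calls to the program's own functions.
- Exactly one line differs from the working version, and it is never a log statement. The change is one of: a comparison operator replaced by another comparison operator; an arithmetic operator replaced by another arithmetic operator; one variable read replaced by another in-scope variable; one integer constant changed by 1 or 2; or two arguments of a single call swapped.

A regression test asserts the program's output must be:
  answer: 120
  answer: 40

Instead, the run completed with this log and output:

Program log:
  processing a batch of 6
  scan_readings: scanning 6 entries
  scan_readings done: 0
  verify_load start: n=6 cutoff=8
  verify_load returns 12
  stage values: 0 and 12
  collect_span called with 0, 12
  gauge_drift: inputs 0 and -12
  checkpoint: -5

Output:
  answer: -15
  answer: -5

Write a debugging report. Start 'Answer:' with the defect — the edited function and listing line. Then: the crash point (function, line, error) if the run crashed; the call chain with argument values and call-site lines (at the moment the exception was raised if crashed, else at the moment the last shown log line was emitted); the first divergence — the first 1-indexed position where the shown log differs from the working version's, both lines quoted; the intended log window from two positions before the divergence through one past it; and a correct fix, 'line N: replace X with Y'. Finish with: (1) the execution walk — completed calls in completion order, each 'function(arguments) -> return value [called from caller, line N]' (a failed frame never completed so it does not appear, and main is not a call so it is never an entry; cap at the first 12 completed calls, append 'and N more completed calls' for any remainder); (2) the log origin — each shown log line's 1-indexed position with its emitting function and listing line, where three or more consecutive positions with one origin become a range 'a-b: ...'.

Answer: the defect is in scan_readings at line 5.
Core observation: The log first diverges at position 3: the faulty run prints 'scan_readings done: 0' where the working version prints 'scan_readings done: 45'.
Call chain: main.
First divergence: position 3 — shown 'scan_readings done: 0', intended 'scan_readings done: 45'.
Intended log window:
  1: processing a batch of 6
  2: scan_readings: scanning 6 entries
  3: scan_readings done: 45
  4: verify_load start: n=6 cutoff=8
Execution walk:
  scan_readings([12, 5, 5, 8, 8, 7]) -> 0  [called from main, line 37]
  verify_load([12, 5, 5, 8, 8, 7], 8) -> 12  [called from main, line 38]
  gauge_drift(0, -12) -> -5  [called from collect_span, line 31]
  collect_span(0, 12) -> -5  [called from main, line 40]
Log origin:
  1: emitted by main (line 36)
  2: emitted by scan_readings (line 2)
  3: emitted by scan_readings (line 6)
  4: emitted by verify_load (line 10)
  5: emitted by verify_load (line 15)
  6: emitted by main (line 39)
  7: emitted by collect_span (line 28)
  8: emitted by gauge_drift (line 19)
  9: emitted by main (line 41)
A correct fix: line 5: replace `*` with `+`.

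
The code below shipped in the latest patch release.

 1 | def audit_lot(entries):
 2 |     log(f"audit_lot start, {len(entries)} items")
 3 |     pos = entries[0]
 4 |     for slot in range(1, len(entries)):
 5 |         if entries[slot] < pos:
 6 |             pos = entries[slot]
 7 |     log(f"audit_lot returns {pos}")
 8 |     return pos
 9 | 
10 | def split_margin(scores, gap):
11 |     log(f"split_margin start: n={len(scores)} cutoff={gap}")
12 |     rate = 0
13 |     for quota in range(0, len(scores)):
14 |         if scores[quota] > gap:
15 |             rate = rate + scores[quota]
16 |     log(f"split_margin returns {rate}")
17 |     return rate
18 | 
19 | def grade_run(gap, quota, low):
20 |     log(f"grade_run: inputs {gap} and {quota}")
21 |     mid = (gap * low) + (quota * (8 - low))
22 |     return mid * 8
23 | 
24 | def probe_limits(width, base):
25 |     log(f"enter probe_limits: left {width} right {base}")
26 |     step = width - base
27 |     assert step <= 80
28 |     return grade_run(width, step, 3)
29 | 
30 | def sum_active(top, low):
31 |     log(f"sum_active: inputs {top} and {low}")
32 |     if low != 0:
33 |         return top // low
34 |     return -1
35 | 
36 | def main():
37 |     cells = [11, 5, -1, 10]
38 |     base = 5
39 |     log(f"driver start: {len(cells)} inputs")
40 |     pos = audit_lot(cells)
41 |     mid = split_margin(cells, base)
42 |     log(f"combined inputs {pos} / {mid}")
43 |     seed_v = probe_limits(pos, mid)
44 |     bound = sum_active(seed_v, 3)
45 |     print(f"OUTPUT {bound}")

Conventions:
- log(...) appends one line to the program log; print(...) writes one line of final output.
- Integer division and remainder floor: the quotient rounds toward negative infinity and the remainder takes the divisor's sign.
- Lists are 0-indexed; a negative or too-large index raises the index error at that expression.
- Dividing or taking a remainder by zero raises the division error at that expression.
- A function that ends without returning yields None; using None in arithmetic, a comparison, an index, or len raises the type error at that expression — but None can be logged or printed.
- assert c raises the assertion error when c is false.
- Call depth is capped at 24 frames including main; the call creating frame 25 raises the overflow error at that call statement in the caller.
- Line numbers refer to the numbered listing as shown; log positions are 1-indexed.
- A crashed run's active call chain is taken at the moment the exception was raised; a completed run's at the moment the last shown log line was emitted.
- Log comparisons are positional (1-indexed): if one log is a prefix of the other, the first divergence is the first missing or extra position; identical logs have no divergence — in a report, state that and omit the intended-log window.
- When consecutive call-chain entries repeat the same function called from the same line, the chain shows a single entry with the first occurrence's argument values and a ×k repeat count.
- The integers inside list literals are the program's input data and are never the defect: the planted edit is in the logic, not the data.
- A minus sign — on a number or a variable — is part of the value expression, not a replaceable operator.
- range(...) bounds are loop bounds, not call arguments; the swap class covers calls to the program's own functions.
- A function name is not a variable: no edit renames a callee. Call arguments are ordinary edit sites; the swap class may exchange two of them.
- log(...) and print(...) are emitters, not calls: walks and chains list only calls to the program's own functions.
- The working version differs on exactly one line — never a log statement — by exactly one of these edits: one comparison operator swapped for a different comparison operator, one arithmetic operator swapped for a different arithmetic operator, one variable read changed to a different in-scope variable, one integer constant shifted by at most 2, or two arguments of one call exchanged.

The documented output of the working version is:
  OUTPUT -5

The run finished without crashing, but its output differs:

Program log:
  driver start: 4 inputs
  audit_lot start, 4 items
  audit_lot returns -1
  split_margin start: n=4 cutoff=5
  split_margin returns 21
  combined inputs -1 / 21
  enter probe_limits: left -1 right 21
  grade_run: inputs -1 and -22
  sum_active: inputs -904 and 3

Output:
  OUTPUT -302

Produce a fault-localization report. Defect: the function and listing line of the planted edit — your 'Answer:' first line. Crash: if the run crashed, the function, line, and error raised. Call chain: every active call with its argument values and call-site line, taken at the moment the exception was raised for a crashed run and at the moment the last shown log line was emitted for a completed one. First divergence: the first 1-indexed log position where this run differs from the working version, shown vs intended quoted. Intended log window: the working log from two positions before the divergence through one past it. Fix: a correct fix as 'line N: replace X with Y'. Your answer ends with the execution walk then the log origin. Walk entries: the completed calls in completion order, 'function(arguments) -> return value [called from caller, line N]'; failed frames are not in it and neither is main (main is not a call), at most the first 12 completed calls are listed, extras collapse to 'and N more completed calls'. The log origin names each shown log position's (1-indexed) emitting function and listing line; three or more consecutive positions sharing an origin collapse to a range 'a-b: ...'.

Answer: the defect is in grade_run at line 22.
Core observation: The earliest visible damage is log position 9 — 'sum_active: inputs -904 and 3' rather than the intended 'sum_active: inputs -15 and 3'.
Call chain: main -> sum_active(-904, 3) (called at line 44).
First divergence: position 9 — shown 'sum_active: inputs -904 and 3', intended 'sum_active: inputs -15 and 3'.
Intended log window:
  7: enter probe_limits: left -1 right 21
  8: grade_run: inputs -1 and -22
  9: sum_active: inputs -15 and 3
Execution walk:
  audit_lot([11, 5, -1, 10]) -> -1  [called from main, line 40]
  split_margin([11, 5, -1, 10], 5) -> 21  [called from main, line 41]
  grade_run(-1, -22, 3) -> -904  [called from probe_limits, line 28]
  probe_limits(-1, 21) -> -904  [called from main, line 43]
  sum_active(-904, 3) -> -302  [called from main, line 44]
Log origin:
  1: from main, line 39
  2: from audit_lot, line 2
  3: from audit_lot, line 7
  4: from split_margin, line 11
  5: from split_margin, line 16
  6: from main, line 42
  7: from probe_limits, line 25
  8: from grade_run, line 20
  9: from sum_active, line 31
A correct fix: line 22: replace `*` with `//`.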